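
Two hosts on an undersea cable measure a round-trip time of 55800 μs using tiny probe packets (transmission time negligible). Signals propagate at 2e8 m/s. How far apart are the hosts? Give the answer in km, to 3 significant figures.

One-way propagation = RTT/2 = 27900 μs.
d = s × t = 200000000 × 0.0279 = 5580 km.

5580 km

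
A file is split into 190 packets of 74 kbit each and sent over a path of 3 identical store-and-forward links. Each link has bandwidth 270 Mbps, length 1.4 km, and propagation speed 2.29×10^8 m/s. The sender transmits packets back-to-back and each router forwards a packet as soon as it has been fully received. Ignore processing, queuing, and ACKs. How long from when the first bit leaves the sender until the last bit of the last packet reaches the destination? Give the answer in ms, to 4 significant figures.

52.64 ms

Per-hop transmission t_tx = L/R = 74000/270000000 = 0.274074 ms.
Per-hop propagation t_prop = 1400/229000000 = 0.00611354 ms.
Pipeline fill: first packet needs 3·t_tx to clear all hops; remaining 189 packets each add one t_tx.
Total = (3+190-1)·t_tx + 3·t_prop = 192·0.274074 + 3·0.00611354 = 52.64 ms.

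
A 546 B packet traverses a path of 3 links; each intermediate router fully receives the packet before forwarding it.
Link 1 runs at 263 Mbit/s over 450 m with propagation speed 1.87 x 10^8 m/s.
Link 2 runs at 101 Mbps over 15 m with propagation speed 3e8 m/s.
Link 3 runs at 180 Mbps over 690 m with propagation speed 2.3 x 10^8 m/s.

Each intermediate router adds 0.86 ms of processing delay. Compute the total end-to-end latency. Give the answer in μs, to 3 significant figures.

1810 μs

L = 546 × 8 = 4368 bits.
Transmission delays (L/R per hop): 16.6084, 43.2475, 24.2667 μs; sum = 84.1226 μs.
Propagation delays (d/s per hop): 2.40642, 0.05, 3 μs; sum = 5.45642 μs.
Processing at 2 router(s): 2 × 0.86 ms = 1720 μs.
End-to-end = 1810 μs.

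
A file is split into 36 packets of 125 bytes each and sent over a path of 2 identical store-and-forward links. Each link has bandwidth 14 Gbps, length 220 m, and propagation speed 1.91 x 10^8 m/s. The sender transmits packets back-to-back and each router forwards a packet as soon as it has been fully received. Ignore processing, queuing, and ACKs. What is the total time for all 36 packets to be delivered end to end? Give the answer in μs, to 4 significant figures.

4.947 μs

Per-hop transmission t_tx = L/R = 1000/14000000000 = 0.0714286 μs.
Per-hop propagation t_prop = 220/191000000 = 1.15183 μs.
Pipeline fill: first packet needs 2·t_tx to clear all hops; remaining 35 packets each add one t_tx.
Total = (2+36-1)·t_tx + 2·t_prop = 37·0.0714286 + 2·1.15183 = 4.947 μs.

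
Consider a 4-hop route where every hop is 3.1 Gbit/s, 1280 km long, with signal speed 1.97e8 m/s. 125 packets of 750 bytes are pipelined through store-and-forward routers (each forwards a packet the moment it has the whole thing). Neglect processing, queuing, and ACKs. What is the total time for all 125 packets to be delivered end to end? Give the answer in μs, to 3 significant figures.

Per-hop transmission t_tx = L/R = 6000/3100000000 = 1.93548 μs.
Per-hop propagation t_prop = 1280000/197000000 = 6497.46 μs.
Pipeline fill: first packet needs 4·t_tx to clear all hops; remaining 124 packets each add one t_tx.
Total = (4+125-1)·t_tx + 4·t_prop = 128·1.93548 + 4·6497.46 = 26200 μs.

26200 μs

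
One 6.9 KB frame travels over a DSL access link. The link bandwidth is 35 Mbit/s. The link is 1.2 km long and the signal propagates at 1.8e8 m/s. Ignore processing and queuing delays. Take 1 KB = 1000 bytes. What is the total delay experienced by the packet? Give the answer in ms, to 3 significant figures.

1.58 ms

L = 55200 bits.
Transmission delay = L/R = 55200 / 35000000 = 1.57714 ms.
Propagation delay = d/s = 1200 m / 180000000 m/s = 0.00666667 ms.
Total = 1.58 ms.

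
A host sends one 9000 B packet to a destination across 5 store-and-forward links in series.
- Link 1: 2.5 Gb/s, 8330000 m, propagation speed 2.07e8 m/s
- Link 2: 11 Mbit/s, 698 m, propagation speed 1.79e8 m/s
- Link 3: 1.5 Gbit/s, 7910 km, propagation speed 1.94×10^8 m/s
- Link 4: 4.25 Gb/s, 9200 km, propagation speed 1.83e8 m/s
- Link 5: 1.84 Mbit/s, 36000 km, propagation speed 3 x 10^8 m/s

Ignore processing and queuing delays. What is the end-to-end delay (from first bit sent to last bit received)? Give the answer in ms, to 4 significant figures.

L = 9000 × 8 = 72000 bits.
Transmission delays (L/R per hop): 0.0288, 6.54545, 0.048, 0.0169412, 39.1304 ms; sum = 45.7696 ms.
Propagation delays (d/s per hop): 40.2415, 0.00389944, 40.7732, 50.2732, 120 ms; sum = 251.292 ms.
End-to-end = 297.1 ms.

297.1 ms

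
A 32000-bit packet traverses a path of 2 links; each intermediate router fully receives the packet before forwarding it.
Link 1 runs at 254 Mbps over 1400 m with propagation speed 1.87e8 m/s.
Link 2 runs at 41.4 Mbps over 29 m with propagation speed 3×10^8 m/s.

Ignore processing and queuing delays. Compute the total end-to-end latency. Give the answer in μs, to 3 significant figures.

Transmission delays (L/R per hop): 125.984, 772.947 μs; sum = 898.931 μs.
Propagation delays (d/s per hop): 7.48663, 0.0966667 μs; sum = 7.5833 μs.
End-to-end = 907 μs.

907 μs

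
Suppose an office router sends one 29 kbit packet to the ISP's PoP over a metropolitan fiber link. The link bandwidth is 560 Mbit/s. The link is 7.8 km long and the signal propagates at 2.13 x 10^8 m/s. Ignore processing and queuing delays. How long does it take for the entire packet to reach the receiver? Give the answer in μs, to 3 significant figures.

L = 29000 bits.
Transmission delay = L/R = 29000 / 560000000 = 51.7857 μs.
Propagation delay = d/s = 7800 m / 213000000 m/s = 36.6197 μs.
Total = 88.4 μs.

88.4 μs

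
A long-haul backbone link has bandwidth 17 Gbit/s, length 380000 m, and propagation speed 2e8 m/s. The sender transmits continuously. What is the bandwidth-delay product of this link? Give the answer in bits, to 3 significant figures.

Propagation delay = 380000 / 200000000 = 0.0019 s.
BDP = R × t_prop = 17000000000 × 0.0019 = 32300000 bits.

32300000 bits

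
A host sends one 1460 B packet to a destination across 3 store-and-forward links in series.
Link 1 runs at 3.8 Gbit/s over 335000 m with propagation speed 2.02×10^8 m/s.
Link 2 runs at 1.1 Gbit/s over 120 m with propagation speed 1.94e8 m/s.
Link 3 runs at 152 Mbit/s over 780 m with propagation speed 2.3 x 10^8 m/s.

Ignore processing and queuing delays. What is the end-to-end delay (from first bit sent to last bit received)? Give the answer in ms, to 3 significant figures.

L = 1460 × 8 = 11680 bits.
Transmission delays (L/R per hop): 0.00307368, 0.0106182, 0.0768421 ms; sum = 0.090534 ms.
Propagation delays (d/s per hop): 1.65842, 0.000618557, 0.0033913 ms; sum = 1.66243 ms.
End-to-end = 1.75 ms.

1.75 ms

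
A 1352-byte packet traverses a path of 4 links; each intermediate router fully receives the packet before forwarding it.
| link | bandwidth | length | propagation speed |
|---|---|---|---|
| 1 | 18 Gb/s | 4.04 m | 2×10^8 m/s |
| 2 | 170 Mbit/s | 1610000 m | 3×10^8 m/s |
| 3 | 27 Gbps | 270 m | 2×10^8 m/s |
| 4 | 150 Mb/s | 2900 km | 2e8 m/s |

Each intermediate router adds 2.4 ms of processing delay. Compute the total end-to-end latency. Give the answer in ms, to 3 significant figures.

27.2 ms

L = 1352 × 8 = 10816 bits.
Transmission delays (L/R per hop): 0.000600889, 0.0636235, 0.000400593, 0.0721067 ms; sum = 0.136732 ms.
Propagation delays (d/s per hop): 2.02e-05, 5.36667, 0.00135, 14.5 ms; sum = 19.868 ms.
Processing at 3 router(s): 3 × 2.4 ms = 7.2 ms.
End-to-end = 27.2 ms.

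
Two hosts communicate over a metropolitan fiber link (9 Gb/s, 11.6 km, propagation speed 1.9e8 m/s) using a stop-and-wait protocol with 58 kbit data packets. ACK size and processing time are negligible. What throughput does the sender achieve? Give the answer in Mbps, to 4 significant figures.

451.2 Mbps

t_tx = L/R = 58000/9000000000 = 6.44444e-06 s.
t_prop = 11600/190000000 = 6.10526e-05 s; RTT = 0.000122105 s.
Cycle = t_tx + RTT = 0.00012855 s.
Throughput = L / cycle = 58000 / 0.00012855 = 451.2 Mbps.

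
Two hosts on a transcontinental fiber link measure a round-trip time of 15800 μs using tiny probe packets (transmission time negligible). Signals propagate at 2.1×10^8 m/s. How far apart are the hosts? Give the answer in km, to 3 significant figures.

One-way propagation = RTT/2 = 7900 μs.
d = s × t = 210000000 × 0.0079 = 1660 km.

1660 km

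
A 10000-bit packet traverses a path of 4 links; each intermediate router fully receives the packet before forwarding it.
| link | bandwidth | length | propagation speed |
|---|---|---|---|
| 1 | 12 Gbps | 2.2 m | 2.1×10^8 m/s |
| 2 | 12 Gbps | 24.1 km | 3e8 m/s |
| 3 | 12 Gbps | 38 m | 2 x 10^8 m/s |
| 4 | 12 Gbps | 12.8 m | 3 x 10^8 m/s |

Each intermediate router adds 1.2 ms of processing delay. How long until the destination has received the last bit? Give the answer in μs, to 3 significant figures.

3680 μs

Transmission delay per hop = L/R = 10000/12000000000 = 0.833333 μs; 4 hops → 3.33333 μs.
Propagation delays (d/s per hop): 0.0104762, 80.3333, 0.19, 0.0426667 μs; sum = 80.5765 μs.
Processing at 3 router(s): 3 × 1.2 ms = 3600 μs.
End-to-end = 3680 μs.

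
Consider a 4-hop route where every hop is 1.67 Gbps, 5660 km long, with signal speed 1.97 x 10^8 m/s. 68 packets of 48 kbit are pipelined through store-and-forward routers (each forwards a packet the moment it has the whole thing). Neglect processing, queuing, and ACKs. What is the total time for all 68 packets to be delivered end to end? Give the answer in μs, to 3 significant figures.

Per-hop transmission t_tx = L/R = 48000/1670000000 = 28.7425 μs.
Per-hop propagation t_prop = 5660000/197000000 = 28731 μs.
Pipeline fill: first packet needs 4·t_tx to clear all hops; remaining 67 packets each add one t_tx.
Total = (4+68-1)·t_tx + 4·t_prop = 71·28.7425 + 4·28731 = 117000 μs.

117000 μs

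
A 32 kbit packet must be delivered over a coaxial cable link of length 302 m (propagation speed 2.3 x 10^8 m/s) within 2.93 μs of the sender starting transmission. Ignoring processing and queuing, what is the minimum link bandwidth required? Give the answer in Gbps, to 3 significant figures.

Propagation delay = 302 / 2.3e+08 = 1.31304 μs.
Transmission budget = 2.93 − 1.31304 = 1.61696 μs.
R ≥ L / t_tx = 32000 bits / 1.61696e-06 s = 19.8 Gbps.

19.8 Gbps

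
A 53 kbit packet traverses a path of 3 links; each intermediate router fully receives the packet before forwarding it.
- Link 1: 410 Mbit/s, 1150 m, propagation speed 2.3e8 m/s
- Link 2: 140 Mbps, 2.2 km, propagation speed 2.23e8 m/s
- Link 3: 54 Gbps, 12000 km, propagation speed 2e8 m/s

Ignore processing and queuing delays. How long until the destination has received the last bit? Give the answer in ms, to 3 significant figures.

60.5 ms

L = 53000 bits.
Transmission delays (L/R per hop): 0.129268, 0.378571, 0.000981481 ms; sum = 0.508821 ms.
Propagation delays (d/s per hop): 0.005, 0.00986547, 60 ms; sum = 60.0149 ms.
End-to-end = 60.5 ms.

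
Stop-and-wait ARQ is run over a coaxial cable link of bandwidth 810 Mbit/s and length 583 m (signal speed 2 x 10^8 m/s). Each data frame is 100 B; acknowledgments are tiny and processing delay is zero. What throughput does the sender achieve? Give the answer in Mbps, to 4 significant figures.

117.3 Mbps

t_tx = L/R = 800/810000000 = 9.87654e-07 s.
t_prop = 583/200000000 = 2.915e-06 s; RTT = 5.83e-06 s.
Cycle = t_tx + RTT = 6.81765e-06 s.
Throughput = L / cycle = 800 / 6.81765e-06 = 117.3 Mbps.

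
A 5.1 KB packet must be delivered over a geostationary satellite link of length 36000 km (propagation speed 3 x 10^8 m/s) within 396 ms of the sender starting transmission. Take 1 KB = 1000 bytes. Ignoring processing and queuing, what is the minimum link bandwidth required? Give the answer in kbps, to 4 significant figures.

L = 40800 bits.
Propagation delay = 36000000 / 300000000 = 120 ms.
Transmission budget = 396 − 120 = 276 ms.
R ≥ L / t_tx = 40800 bits / 0.276 s = 147.8 kbps.

147.8 kbps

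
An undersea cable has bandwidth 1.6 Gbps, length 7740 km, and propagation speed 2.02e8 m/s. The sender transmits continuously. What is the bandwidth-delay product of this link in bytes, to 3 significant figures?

Propagation delay = 7740000 / 202000000 = 0.0383168 s.
BDP = R × t_prop = 1600000000 × 0.0383168 = 61306900 bits.
In bytes: 61306900/8 = 7660000 bytes.

7660000 bytes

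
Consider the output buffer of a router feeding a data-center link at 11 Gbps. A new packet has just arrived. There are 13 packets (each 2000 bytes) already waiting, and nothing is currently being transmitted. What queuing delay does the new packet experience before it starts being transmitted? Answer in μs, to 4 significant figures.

18.91 μs

Each queued packet: L/R = 16000/11000000000 = 1.45455 μs.
13 queued → 18.9091 μs.
Queuing delay = 18.91 μs.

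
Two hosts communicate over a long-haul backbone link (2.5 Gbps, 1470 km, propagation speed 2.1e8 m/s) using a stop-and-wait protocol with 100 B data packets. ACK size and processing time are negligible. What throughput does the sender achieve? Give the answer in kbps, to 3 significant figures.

57.1 kbps

t_tx = L/R = 800/2500000000 = 3.2e-07 s.
t_prop = 1470000/210000000 = 0.007 s; RTT = 0.014 s.
Cycle = t_tx + RTT = 0.0140003 s.
Throughput = L / cycle = 800 / 0.0140003 = 57.1 kbps.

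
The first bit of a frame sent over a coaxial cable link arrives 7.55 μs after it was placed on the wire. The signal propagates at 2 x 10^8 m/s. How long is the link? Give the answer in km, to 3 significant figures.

d = s × t_prop = 200000000 × 7.55e-06 = 1.51 km.

1.51 km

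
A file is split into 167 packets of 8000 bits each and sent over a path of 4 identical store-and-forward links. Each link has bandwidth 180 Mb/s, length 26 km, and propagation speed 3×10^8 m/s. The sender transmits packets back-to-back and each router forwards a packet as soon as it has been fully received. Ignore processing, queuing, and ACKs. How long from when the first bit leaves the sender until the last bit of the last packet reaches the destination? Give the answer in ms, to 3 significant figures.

Per-hop transmission t_tx = L/R = 8000/180000000 = 0.0444444 ms.
Per-hop propagation t_prop = 26000/300000000 = 0.0866667 ms.
Pipeline fill: first packet needs 4·t_tx to clear all hops; remaining 166 packets each add one t_tx.
Total = (4+167-1)·t_tx + 4·t_prop = 170·0.0444444 + 4·0.0866667 = 7.90 ms.

7.90 ms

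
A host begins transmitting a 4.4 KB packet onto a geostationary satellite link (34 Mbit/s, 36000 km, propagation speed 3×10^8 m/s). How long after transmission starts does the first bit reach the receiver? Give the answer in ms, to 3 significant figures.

120 ms

First bit experiences only propagation delay: d/s = 36000000/300000000 = 120 ms.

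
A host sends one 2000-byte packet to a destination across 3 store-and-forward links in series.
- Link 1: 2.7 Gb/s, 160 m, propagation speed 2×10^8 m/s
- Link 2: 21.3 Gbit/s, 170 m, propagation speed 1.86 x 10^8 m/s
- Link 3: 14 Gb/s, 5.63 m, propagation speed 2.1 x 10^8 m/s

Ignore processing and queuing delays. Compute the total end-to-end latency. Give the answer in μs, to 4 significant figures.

L = 2000 × 8 = 16000 bits.
Transmission delays (L/R per hop): 5.92593, 0.751174, 1.14286 μs; sum = 7.81996 μs.
Propagation delays (d/s per hop): 0.8, 0.913978, 0.0268095 μs; sum = 1.74079 μs.
End-to-end = 9.561 μs.

9.561 μs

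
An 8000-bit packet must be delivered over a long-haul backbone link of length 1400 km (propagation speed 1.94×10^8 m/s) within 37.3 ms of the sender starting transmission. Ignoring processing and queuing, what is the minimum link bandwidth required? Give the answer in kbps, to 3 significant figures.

266 kbps

Propagation delay = 1400000 / 194000000 = 7.21649 ms.
Transmission budget = 37.3 − 7.21649 = 30.0835 ms.
R ≥ L / t_tx = 8000 bits / 0.0300835 s = 266 kbps.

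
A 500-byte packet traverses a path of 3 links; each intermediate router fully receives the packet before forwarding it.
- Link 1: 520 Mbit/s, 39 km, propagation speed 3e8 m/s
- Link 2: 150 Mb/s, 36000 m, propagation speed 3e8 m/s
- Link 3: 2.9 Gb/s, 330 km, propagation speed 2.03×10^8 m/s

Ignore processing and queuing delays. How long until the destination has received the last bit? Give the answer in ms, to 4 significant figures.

1.911 ms

L = 500 × 8 = 4000 bits.
Transmission delays (L/R per hop): 0.00769231, 0.0266667, 0.00137931 ms; sum = 0.0357383 ms.
Propagation delays (d/s per hop): 0.13, 0.12, 1.62562 ms; sum = 1.87562 ms.
End-to-end = 1.911 ms.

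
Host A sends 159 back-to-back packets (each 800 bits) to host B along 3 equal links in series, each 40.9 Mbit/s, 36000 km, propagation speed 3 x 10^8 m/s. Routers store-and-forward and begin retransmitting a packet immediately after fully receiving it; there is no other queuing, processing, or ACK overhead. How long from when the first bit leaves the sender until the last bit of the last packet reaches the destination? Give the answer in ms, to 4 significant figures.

Per-hop transmission t_tx = L/R = 800/40900000 = 0.0195599 ms.
Per-hop propagation t_prop = 36000000/300000000 = 120 ms.
Pipeline fill: first packet needs 3·t_tx to clear all hops; remaining 158 packets each add one t_tx.
Total = (3+159-1)·t_tx + 3·t_prop = 161·0.0195599 + 3·120 = 363.1 ms.

363.1 ms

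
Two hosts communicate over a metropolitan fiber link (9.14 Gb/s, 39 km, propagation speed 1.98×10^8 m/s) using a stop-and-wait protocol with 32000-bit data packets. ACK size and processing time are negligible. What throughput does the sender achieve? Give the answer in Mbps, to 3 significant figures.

t_tx = L/R = 32000/9140000000 = 3.50109e-06 s.
t_prop = 39000/198000000 = 0.00019697 s; RTT = 0.000393939 s.
Cycle = t_tx + RTT = 0.00039744 s.
Throughput = L / cycle = 32000 / 0.00039744 = 80.5 Mbps.

80.5 Mbps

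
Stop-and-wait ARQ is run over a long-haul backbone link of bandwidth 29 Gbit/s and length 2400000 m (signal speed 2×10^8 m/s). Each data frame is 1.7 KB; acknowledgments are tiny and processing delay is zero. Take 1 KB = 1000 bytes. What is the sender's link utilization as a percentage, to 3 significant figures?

t_tx = L/R = 13600/29000000000 = 4.68966e-07 s.
t_prop = 2400000/200000000 = 0.012 s; RTT = 0.024 s.
Cycle = t_tx + RTT = 0.0240005 s.
Utilization = t_tx / cycle = 4.68966e-07/0.0240005 = 0.00195 %.

0.00195 %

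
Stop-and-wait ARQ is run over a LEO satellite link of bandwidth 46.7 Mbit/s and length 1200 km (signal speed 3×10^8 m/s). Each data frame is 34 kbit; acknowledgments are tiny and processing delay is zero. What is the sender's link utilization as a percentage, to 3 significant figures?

t_tx = L/R = 34000/46700000 = 0.000728051 s.
t_prop = 1200000/300000000 = 0.004 s; RTT = 0.008 s.
Cycle = t_tx + RTT = 0.00872805 s.
Utilization = t_tx / cycle = 0.000728051/0.00872805 = 8.34 %.

8.34 %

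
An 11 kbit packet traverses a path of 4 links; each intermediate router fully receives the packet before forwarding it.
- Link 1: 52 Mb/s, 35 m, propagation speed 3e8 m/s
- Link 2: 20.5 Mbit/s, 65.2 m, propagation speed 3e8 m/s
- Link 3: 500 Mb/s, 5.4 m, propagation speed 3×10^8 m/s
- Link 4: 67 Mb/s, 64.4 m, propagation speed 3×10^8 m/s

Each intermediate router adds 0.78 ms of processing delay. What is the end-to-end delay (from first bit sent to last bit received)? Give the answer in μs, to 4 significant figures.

L = 11000 bits.
Transmission delays (L/R per hop): 211.538, 536.585, 22, 164.179 μs; sum = 934.303 μs.
Propagation delays (d/s per hop): 0.116667, 0.217333, 0.018, 0.214667 μs; sum = 0.566667 μs.
Processing at 3 router(s): 3 × 0.78 ms = 2340 μs.
End-to-end = 3275 μs.

3275 μs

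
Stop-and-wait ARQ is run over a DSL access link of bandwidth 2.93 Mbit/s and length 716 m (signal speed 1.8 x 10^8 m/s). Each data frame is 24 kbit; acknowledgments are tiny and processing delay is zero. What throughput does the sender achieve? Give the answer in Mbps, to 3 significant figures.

t_tx = L/R = 24000/2930000 = 0.00819113 s.
t_prop = 716/180000000 = 3.97778e-06 s; RTT = 7.95556e-06 s.
Cycle = t_tx + RTT = 0.00819908 s.
Throughput = L / cycle = 24000 / 0.00819908 = 2.93 Mbps.

2.93 Mbps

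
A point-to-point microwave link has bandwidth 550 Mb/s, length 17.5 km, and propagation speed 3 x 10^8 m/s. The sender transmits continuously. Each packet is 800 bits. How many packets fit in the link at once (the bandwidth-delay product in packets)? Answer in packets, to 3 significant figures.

Propagation delay = 17500 / 300000000 = 5.83333e-05 s.
BDP = R × t_prop = 550000000 × 5.83333e-05 = 32083.3 bits.
In packets of 800 bits: 40.1 packets.

40.1 packets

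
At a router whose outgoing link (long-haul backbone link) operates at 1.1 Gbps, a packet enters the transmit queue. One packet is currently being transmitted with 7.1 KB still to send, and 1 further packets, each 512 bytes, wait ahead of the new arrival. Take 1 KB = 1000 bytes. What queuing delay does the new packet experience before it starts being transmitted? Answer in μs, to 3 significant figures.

55.4 μs

Each queued packet: L/R = 4096/1100000000 = 3.72364 μs.
1 queued → 3.72364 μs.
Plus remaining 56800 bits of current packet: 51.6364 μs.
Queuing delay = 55.4 μs.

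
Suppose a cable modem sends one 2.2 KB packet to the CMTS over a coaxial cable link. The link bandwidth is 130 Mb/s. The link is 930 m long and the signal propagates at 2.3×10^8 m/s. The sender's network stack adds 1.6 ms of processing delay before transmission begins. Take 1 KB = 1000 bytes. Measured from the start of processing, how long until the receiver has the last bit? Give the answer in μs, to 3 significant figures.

L = 17600 bits.
Transmission delay = L/R = 17600 / 130000000 = 135.385 μs.
Propagation delay = d/s = 930 m / 2.3e+08 m/s = 4.04348 μs.
Plus processing delay 1.6 ms = 1600 μs.
Total = 1740 μs.

1740 μs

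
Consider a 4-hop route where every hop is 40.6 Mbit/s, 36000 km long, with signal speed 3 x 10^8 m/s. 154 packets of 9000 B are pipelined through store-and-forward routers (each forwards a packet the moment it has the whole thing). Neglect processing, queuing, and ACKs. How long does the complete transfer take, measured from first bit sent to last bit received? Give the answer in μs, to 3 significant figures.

Per-hop transmission t_tx = L/R = 72000/40600000 = 1773.4 μs.
Per-hop propagation t_prop = 36000000/300000000 = 120000 μs.
Pipeline fill: first packet needs 4·t_tx to clear all hops; remaining 153 packets each add one t_tx.
Total = (4+154-1)·t_tx + 4·t_prop = 157·1773.4 + 4·120000 = 758000 μs.

758000 μs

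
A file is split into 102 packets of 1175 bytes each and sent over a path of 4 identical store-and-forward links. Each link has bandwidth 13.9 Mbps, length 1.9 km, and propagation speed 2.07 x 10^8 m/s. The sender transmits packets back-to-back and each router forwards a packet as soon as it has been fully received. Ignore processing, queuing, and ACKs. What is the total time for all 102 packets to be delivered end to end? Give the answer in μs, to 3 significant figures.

71000 μs

Per-hop transmission t_tx = L/R = 9400/13900000 = 676.259 μs.
Per-hop propagation t_prop = 1900/2.07e+08 = 9.17874 μs.
Pipeline fill: first packet needs 4·t_tx to clear all hops; remaining 101 packets each add one t_tx.
Total = (4+102-1)·t_tx + 4·t_prop = 105·676.259 + 4·9.17874 = 71000 μs.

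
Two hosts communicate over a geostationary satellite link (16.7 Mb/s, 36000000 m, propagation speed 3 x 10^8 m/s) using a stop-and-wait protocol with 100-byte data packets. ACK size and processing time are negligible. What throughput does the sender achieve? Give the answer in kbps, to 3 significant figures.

3.33 kbps

t_tx = L/R = 800/16700000 = 4.79042e-05 s.
t_prop = 36000000/300000000 = 0.12 s; RTT = 0.24 s.
Cycle = t_tx + RTT = 0.240048 s.
Throughput = L / cycle = 800 / 0.240048 = 3.33 kbps.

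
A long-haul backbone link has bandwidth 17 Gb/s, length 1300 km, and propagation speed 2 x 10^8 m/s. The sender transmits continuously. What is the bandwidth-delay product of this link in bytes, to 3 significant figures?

Propagation delay = 1300000 / 200000000 = 0.0065 s.
BDP = R × t_prop = 17000000000 × 0.0065 = 110500000 bits.
In bytes: 110500000/8 = 13800000 bytes.

13800000 bytes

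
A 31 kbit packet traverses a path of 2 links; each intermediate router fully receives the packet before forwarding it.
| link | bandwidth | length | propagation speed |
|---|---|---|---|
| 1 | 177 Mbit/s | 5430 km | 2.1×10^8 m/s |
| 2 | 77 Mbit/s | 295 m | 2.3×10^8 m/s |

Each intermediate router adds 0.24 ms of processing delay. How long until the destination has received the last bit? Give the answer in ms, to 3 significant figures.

L = 31000 bits.
Transmission delays (L/R per hop): 0.175141, 0.402597 ms; sum = 0.577739 ms.
Propagation delays (d/s per hop): 25.8571, 0.00128261 ms; sum = 25.8584 ms.
Processing at 1 router(s): 1 × 0.24 ms = 0.24 ms.
End-to-end = 26.7 ms.

26.7 ms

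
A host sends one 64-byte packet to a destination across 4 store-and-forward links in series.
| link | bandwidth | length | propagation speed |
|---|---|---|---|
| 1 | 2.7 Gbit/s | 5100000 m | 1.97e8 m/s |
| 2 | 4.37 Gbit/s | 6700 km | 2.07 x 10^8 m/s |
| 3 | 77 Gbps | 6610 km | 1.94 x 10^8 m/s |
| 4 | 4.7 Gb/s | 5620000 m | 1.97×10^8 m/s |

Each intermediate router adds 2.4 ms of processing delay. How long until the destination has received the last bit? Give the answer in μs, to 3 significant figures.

128000 μs

L = 64 × 8 = 512 bits.
Transmission delays (L/R per hop): 0.18963, 0.117162, 0.00664935, 0.108936 μs; sum = 0.422378 μs.
Propagation delays (d/s per hop): 25888.3, 32367.1, 34072.2, 28527.9 μs; sum = 120856 μs.
Processing at 3 router(s): 3 × 2.4 ms = 7200 μs.
End-to-end = 128000 μs.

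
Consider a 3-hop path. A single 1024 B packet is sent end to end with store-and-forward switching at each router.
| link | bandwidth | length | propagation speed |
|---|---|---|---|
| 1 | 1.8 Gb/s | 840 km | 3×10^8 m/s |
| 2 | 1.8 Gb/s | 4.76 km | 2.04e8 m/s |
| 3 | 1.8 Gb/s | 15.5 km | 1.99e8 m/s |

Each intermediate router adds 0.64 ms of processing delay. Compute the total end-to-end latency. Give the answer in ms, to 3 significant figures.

L = 1024 × 8 = 8192 bits.
Transmission delay per hop = L/R = 8192/1800000000 = 0.00455111 ms; 3 hops → 0.0136533 ms.
Propagation delays (d/s per hop): 2.8, 0.0233333, 0.0778894 ms; sum = 2.90122 ms.
Processing at 2 router(s): 2 × 0.64 ms = 1.28 ms.
End-to-end = 4.19 ms.

4.19 ms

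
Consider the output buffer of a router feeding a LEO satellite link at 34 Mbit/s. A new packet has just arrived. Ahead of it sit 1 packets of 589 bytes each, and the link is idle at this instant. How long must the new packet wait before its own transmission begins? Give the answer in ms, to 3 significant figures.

Each queued packet: L/R = 4712/34000000 = 0.138588 ms.
1 queued → 0.138588 ms.
Queuing delay = 0.139 ms.

0.139 ms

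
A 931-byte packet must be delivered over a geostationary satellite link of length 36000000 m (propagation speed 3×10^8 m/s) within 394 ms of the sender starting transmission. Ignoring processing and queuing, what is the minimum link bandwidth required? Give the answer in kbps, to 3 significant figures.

27.2 kbps

L = 7448 bits.
Propagation delay = 36000000 / 300000000 = 120 ms.
Transmission budget = 394 − 120 = 274 ms.
R ≥ L / t_tx = 7448 bits / 0.274 s = 27.2 kbps.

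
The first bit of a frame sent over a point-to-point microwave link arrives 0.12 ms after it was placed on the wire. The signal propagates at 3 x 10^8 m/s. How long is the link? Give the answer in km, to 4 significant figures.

d = s × t_prop = 300000000 × 0.00012 = 36.00 km.

36.00 km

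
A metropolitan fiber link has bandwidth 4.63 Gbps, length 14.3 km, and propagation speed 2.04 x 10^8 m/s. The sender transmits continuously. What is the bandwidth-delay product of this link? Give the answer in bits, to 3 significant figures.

325000 bits

Propagation delay = 14300 / 204000000 = 7.0098e-05 s.
BDP = R × t_prop = 4630000000 × 7.0098e-05 = 324554 bits.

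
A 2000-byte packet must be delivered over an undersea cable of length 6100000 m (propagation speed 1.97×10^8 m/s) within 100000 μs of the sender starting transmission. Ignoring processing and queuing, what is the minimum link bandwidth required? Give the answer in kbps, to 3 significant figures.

L = 16000 bits.
Propagation delay = 6100000 / 197000000 = 30964.5 μs.
Transmission budget = 100000 − 30964.5 = 69035.5 μs.
R ≥ L / t_tx = 16000 bits / 0.0690355 s = 232 kbps.

232 kbps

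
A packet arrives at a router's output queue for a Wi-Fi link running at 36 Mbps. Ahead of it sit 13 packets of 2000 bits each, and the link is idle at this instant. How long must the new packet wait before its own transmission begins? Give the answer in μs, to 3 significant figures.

Each queued packet: L/R = 2000/36000000 = 55.5556 μs.
13 queued → 722.222 μs.
Queuing delay = 722 μs.

722 μs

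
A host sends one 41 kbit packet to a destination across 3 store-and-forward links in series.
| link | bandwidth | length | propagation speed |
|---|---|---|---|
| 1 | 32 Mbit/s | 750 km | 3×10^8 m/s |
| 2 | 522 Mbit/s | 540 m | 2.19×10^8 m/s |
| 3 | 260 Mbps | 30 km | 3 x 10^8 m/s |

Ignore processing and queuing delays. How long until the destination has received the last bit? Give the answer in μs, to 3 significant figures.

L = 41000 bits.
Transmission delays (L/R per hop): 1281.25, 78.5441, 157.692 μs; sum = 1517.49 μs.
Propagation delays (d/s per hop): 2500, 2.46575, 100 μs; sum = 2602.47 μs.
End-to-end = 4120 μs.

4120 μs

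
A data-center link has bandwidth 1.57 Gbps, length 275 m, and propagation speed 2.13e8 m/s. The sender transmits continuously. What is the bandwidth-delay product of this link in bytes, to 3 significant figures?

253 bytes

Propagation delay = 275 / 213000000 = 1.29108e-06 s.
BDP = R × t_prop = 1570000000 × 1.29108e-06 = 2027 bits.
In bytes: 2027/8 = 253 bytes.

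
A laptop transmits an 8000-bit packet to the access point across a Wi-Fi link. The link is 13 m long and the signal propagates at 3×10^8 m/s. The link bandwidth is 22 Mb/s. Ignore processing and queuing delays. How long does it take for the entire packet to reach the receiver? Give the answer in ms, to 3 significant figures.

0.364 ms

Transmission delay = L/R = 8000 / 22000000 = 0.363636 ms.
Propagation delay = d/s = 13 m / 300000000 m/s = 4.33333e-05 ms.
Total = 0.364 ms.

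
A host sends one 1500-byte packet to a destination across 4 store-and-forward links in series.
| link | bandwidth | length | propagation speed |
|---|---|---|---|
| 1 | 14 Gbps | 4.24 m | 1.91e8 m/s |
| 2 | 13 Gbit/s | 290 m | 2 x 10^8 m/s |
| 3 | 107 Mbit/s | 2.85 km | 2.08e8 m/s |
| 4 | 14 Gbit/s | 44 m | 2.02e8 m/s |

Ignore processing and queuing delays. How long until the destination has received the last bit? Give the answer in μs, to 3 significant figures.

130 μs

L = 1500 × 8 = 12000 bits.
Transmission delays (L/R per hop): 0.857143, 0.923077, 112.15, 0.857143 μs; sum = 114.787 μs.
Propagation delays (d/s per hop): 0.022199, 1.45, 13.7019, 0.217822 μs; sum = 15.3919 μs.
End-to-end = 130 μs.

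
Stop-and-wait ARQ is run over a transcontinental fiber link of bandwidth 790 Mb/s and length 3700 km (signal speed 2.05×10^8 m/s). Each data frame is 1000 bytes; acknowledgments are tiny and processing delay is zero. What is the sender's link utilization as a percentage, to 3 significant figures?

t_tx = L/R = 8000/790000000 = 1.01266e-05 s.
t_prop = 3700000/2.05e+08 = 0.0180488 s; RTT = 0.0360976 s.
Cycle = t_tx + RTT = 0.0361077 s.
Utilization = t_tx / cycle = 1.01266e-05/0.0361077 = 0.0280 %.

0.0280 %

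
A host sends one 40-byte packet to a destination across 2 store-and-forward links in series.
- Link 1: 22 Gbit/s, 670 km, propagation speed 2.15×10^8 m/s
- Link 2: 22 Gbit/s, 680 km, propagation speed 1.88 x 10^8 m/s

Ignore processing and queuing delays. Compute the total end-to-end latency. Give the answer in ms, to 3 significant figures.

6.73 ms

L = 40 × 8 = 320 bits.
Transmission delay per hop = L/R = 320/22000000000 = 1.45455e-05 ms; 2 hops → 2.90909e-05 ms.
Propagation delays (d/s per hop): 3.11628, 3.61702 ms; sum = 6.7333 ms.
End-to-end = 6.73 ms.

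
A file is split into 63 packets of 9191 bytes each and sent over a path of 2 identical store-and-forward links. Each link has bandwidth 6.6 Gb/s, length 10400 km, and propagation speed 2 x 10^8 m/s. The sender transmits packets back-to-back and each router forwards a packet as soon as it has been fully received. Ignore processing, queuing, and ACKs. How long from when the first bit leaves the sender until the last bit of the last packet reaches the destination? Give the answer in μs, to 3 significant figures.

105000 μs

Per-hop transmission t_tx = L/R = 73528/6600000000 = 11.1406 μs.
Per-hop propagation t_prop = 10400000/200000000 = 52000 μs.
Pipeline fill: first packet needs 2·t_tx to clear all hops; remaining 62 packets each add one t_tx.
Total = (2+63-1)·t_tx + 2·t_prop = 64·11.1406 + 2·52000 = 105000 μs.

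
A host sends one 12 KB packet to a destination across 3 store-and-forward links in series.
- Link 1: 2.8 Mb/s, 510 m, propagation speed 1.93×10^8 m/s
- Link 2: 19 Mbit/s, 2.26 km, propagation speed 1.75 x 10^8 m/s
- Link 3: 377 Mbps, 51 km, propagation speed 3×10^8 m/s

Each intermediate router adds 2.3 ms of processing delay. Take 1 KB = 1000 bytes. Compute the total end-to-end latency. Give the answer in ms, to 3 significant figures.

L = 96000 bits.
Transmission delays (L/R per hop): 34.2857, 5.05263, 0.254642 ms; sum = 39.593 ms.
Propagation delays (d/s per hop): 0.00264249, 0.0129143, 0.17 ms; sum = 0.185557 ms.
Processing at 2 router(s): 2 × 2.3 ms = 4.6 ms.
End-to-end = 44.4 ms.

44.4 ms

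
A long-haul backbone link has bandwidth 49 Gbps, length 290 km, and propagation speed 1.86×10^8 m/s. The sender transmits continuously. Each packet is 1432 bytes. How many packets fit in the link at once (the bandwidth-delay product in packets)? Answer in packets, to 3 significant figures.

6670 packets

Propagation delay = 290000 / 186000000 = 0.00155914 s.
BDP = R × t_prop = 49000000000 × 0.00155914 = 76397800 bits.
In packets of 11456 bits: 6670 packets.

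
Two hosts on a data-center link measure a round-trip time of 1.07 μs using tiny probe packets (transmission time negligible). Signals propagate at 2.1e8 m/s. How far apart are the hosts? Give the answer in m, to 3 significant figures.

One-way propagation = RTT/2 = 0.535 μs.
d = s × t = 210000000 × 5.35e-07 = 112 m.

112 m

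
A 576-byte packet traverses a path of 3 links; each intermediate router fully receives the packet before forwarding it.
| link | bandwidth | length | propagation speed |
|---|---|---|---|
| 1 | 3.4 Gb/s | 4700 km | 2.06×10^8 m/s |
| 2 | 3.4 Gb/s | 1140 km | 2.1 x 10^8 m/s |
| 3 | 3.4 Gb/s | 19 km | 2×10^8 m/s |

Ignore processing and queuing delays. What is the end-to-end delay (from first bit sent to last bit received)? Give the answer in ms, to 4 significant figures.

28.34 ms

L = 576 × 8 = 4608 bits.
Transmission delay per hop = L/R = 4608/3400000000 = 0.00135529 ms; 3 hops → 0.00406588 ms.
Propagation delays (d/s per hop): 22.8155, 5.42857, 0.095 ms; sum = 28.3391 ms.
End-to-end = 28.34 ms.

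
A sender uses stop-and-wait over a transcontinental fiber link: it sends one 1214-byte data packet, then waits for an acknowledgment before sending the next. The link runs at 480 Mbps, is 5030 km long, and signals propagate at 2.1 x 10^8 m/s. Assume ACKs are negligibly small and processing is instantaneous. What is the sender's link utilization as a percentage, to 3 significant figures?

0.0422 %

t_tx = L/R = 9712/480000000 = 2.02333e-05 s.
t_prop = 5030000/210000000 = 0.0239524 s; RTT = 0.0479048 s.
Cycle = t_tx + RTT = 0.047925 s.
Utilization = t_tx / cycle = 2.02333e-05/0.047925 = 0.0422 %.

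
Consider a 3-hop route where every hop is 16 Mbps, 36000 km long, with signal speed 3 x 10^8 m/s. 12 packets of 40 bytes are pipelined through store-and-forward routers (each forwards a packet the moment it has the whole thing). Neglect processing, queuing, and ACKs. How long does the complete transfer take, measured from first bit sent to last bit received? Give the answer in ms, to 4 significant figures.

360.3 ms

Per-hop transmission t_tx = L/R = 320/16000000 = 0.02 ms.
Per-hop propagation t_prop = 36000000/300000000 = 120 ms.
Pipeline fill: first packet needs 3·t_tx to clear all hops; remaining 11 packets each add one t_tx.
Total = (3+12-1)·t_tx + 3·t_prop = 14·0.02 + 3·120 = 360.3 ms.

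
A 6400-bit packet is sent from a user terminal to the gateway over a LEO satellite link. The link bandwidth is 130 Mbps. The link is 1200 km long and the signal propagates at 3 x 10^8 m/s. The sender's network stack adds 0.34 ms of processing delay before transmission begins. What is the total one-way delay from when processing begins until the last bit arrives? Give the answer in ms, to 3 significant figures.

4.39 ms

Transmission delay = L/R = 6400 / 130000000 = 0.0492308 ms.
Propagation delay = d/s = 1200000 m / 300000000 m/s = 4 ms.
Plus processing delay 0.34 ms = 0.34 ms.
Total = 4.39 ms.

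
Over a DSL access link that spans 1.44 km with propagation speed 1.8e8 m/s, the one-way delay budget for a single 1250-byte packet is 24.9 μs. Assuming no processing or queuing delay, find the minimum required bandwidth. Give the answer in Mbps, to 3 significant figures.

L = 10000 bits.
Propagation delay = 1440 / 180000000 = 8 μs.
Transmission budget = 24.9 − 8 = 16.9 μs.
R ≥ L / t_tx = 10000 bits / 1.69e-05 s = 592 Mbps.

592 Mbps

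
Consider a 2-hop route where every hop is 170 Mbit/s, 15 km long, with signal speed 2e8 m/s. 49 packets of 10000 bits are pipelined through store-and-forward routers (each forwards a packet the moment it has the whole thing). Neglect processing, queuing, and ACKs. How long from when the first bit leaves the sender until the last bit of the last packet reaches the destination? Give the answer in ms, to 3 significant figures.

Per-hop transmission t_tx = L/R = 10000/170000000 = 0.0588235 ms.
Per-hop propagation t_prop = 15000/200000000 = 0.075 ms.
Pipeline fill: first packet needs 2·t_tx to clear all hops; remaining 48 packets each add one t_tx.
Total = (2+49-1)·t_tx + 2·t_prop = 50·0.0588235 + 2·0.075 = 3.09 ms.

3.09 ms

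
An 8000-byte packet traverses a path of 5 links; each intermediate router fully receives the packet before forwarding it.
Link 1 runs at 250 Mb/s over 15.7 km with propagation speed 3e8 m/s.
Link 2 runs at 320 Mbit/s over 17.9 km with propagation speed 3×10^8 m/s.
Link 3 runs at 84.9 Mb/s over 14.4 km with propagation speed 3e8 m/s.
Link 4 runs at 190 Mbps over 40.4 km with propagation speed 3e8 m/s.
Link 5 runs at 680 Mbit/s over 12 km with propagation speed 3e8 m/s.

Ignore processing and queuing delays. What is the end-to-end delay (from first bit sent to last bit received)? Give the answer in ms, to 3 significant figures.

L = 8000 × 8 = 64000 bits.
Transmission delays (L/R per hop): 0.256, 0.2, 0.753828, 0.336842, 0.0941176 ms; sum = 1.64079 ms.
Propagation delays (d/s per hop): 0.0523333, 0.0596667, 0.048, 0.134667, 0.04 ms; sum = 0.334667 ms.
End-to-end = 1.98 ms.

1.98 ms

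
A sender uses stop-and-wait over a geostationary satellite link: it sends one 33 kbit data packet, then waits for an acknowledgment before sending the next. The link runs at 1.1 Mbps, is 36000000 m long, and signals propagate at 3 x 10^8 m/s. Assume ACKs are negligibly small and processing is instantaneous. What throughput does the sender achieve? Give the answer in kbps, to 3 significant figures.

t_tx = L/R = 33000/1100000 = 0.03 s.
t_prop = 36000000/300000000 = 0.12 s; RTT = 0.24 s.
Cycle = t_tx + RTT = 0.27 s.
Throughput = L / cycle = 33000 / 0.27 = 122 kbps.

122 kbps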